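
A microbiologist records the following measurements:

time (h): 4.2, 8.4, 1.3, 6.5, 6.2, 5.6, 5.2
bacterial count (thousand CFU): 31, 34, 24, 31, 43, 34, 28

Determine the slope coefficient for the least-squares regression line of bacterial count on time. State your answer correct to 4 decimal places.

1.6791

n = 7, Σx = 37.4, Σy = 225, Σxy = 1251.1, Σx² = 228.98
Sxx = Σx² − (Σx)²/n = 228.98 − 199.822857 = 29.157143
Sxy = Σxy − (Σx)(Σy)/n = 1251.1 − 1202.142857 = 48.957143
b = Sxy/Sxx = 48.957143/29.157143 = 1.679079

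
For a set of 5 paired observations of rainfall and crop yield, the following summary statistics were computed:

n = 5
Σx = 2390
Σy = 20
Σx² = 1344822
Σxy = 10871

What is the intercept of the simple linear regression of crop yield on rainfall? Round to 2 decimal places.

Sxx = Σx² − (Σx)²/n = 1344822 − 1142420 = 202402
Sxy = Σxy − (Σx)(Σy)/n = 10871 − 9560 = 1311
b = Sxy/Sxx = 1311/202402 = 0.006477
a = ȳ − b·x̄ = 4 − 0.006477·478 = 0.903894

0.90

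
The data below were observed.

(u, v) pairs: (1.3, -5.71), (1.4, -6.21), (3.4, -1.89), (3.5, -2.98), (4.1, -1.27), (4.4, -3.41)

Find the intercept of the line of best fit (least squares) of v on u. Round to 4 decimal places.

n = 6, Σx = 18.1, Σy = -21.47, Σxy = -53.184, Σx² = 63.63
Sxx = Σx² − (Σx)²/n = 63.63 − 54.601667 = 9.028333
Sxy = Σxy − (Σx)(Σy)/n = -53.184 − (-64.767833) = 11.583833
b = Sxy/Sxx = 11.583833/9.028333 = 1.283053
a = ȳ − b·x̄ = -3.578333 − 1.283053·3.016667 = -7.448878

-7.4489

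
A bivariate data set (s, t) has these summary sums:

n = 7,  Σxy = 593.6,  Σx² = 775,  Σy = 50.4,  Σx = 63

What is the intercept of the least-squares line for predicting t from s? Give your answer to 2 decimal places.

1.14

Sxx = Σx² − (Σx)²/n = 775 − 567 = 208
Sxy = Σxy − (Σx)(Σy)/n = 593.6 − 453.6 = 140
b = Sxy/Sxx = 140/208 = 0.673077
a = ȳ − b·x̄ = 7.2 − 0.673077·9 = 1.142308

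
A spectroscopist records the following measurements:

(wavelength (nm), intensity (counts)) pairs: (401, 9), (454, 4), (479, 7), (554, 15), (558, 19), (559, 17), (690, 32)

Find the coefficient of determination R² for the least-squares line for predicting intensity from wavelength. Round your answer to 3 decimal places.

0.860

n = 7, Σx = 3695, Σy = 103, Σxy = 59273, Σx² = 2003219, Σy² = 2045
Sxx = Σx² − (Σx)²/n = 2003219 − 1950432.142857 = 52786.857143
Sxy = Σxy − (Σx)(Σy)/n = 59273 − 54369.285714 = 4903.714286
Syy = Σy² − (Σy)²/n = 2045 − 1515.571429 = 529.428571
R² = Sxy²/(Sxx·Syy) = (4903.714286)²/(52786.857143·529.428571) = 0.860433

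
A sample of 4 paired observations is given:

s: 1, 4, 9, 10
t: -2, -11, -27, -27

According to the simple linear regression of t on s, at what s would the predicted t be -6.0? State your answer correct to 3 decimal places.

n = 4, Σx = 24, Σy = -67, Σxy = -559, Σx² = 198
Sxx = Σx² − (Σx)²/n = 198 − 144 = 54
Sxy = Σxy − (Σx)(Σy)/n = -559 − (-402) = -157
b = Sxy/Sxx = -157/54 = -2.907407
a = ȳ − b·x̄ = -16.75 − (-2.907407)·6 = 0.694444
Set a + b·x = -6.0: x = (-6.0 − 0.694444) / (-2.907407) = 2.302548

2.303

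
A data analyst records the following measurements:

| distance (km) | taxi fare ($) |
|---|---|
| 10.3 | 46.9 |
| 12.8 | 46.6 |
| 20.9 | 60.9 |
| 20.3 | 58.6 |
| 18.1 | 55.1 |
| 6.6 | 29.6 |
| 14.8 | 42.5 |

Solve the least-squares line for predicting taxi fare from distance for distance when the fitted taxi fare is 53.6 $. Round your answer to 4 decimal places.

17.4911

n = 7, Σx = 103.8, Σy = 340.2, Σxy = 5363.61, Σx² = 1709.04
Sxx = Σx² − (Σx)²/n = 1709.04 − 1539.205714 = 169.834286
Sxy = Σxy − (Σx)(Σy)/n = 5363.61 − 5044.68 = 318.93
b = Sxy/Sxx = 318.93/169.834286 = 1.877889
a = ȳ − b·x̄ = 48.6 − 1.877889·14.828571 = 20.753583
Set a + b·x = 53.6: x = (53.6 − 20.753583) / 1.877889 = 17.491135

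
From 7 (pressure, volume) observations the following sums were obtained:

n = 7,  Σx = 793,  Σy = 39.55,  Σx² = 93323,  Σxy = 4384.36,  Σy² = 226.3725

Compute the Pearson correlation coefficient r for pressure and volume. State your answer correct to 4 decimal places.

-0.9530

Sxx = Σx² − (Σx)²/n = 93323 − 89835.571429 = 3487.428571
Sxy = Σxy − (Σx)(Σy)/n = 4384.36 − 4480.45 = -96.09
Syy = Σy² − (Σy)²/n = 226.3725 − 223.4575 = 2.915
r = Sxy/√(Sxx·Syy) = -96.09/√(10165.854286) = -96.09/100.825861 = -0.953029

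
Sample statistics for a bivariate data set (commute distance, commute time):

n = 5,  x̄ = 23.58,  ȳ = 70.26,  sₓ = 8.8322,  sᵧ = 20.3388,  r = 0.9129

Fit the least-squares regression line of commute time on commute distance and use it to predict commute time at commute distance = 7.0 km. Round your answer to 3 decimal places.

35.405

b = r · sᵧ/sₓ = 0.9129 · 20.3388/8.8322 = 2.102227
a = ȳ − b·x̄ = 70.26 − 2.102227·23.58 = 20.689484
ŷ(7.0) = a + b·7.0 = 20.689484 + 2.102227·7 = 35.405074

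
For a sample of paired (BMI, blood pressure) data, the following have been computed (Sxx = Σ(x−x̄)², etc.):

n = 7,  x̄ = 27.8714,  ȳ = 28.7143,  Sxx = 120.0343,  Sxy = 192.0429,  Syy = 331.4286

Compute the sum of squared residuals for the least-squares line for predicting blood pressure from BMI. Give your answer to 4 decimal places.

b = Sxy/Sxx = 192.0429/120.0343 = 1.599900
SSE = Syy − b·Sxy = 331.4286 − 1.599900·192.0429 = 24.179127

24.1791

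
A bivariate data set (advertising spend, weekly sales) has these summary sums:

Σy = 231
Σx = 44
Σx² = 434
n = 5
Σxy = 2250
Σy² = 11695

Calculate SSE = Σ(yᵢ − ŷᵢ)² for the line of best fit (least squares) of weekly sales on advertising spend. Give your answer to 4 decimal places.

Sxx = Σx² − (Σx)²/n = 434 − 387.2 = 46.8
Sxy = Σxy − (Σx)(Σy)/n = 2250 − 2032.8 = 217.2
Syy = Σy² − (Σy)²/n = 11695 − 10672.2 = 1022.8
b = Sxy/Sxx = 217.2/46.8 = 4.641026
SSE = Syy − b·Sxy = 1022.8 − 4.641026·217.2 = 14.769231

14.7692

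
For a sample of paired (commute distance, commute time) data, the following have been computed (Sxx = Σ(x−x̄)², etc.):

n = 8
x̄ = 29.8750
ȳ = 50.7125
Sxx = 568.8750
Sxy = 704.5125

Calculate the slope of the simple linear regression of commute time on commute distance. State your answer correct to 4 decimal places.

b = Sxy/Sxx = 704.5125/568.875 = 1.238431

1.2384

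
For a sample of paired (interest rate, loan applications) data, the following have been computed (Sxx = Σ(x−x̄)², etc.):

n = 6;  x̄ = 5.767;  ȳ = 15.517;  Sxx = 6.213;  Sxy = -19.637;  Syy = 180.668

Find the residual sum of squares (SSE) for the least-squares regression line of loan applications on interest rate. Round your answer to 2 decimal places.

118.60

b = Sxy/Sxx = -19.637/6.213 = -3.160631
SSE = Syy − b·Sxy = 180.668 − (-3.160631)·(-19.637) = 118.602690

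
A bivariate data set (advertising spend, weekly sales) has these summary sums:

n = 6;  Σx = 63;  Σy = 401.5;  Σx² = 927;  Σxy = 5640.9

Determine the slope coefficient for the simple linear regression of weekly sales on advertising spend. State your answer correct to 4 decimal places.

5.3678

Sxx = Σx² − (Σx)²/n = 927 − 661.5 = 265.5
Sxy = Σxy − (Σx)(Σy)/n = 5640.9 − 4215.75 = 1425.15
b = Sxy/Sxx = 1425.15/265.5 = 5.367797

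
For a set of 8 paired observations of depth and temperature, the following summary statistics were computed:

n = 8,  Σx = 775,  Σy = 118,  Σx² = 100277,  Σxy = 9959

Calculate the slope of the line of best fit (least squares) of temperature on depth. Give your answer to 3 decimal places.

-0.058

Sxx = Σx² − (Σx)²/n = 100277 − 75078.125 = 25198.875
Sxy = Σxy − (Σx)(Σy)/n = 9959 − 11431.25 = -1472.25
b = Sxy/Sxx = -1472.25/25198.875 = -0.058425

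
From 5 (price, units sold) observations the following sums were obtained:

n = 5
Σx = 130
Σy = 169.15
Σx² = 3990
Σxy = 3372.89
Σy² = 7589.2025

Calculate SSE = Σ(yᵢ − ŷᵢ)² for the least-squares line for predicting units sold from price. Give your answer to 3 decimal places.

144.488

Sxx = Σx² − (Σx)²/n = 3990 − 3380 = 610
Sxy = Σxy − (Σx)(Σy)/n = 3372.89 − 4397.9 = -1025.01
Syy = Σy² − (Σy)²/n = 7589.2025 − 5722.3445 = 1866.858
b = Sxy/Sxx = -1025.01/610 = -1.680344
SSE = Syy − b·Sxy = 1866.858 − (-1.680344)·(-1025.01) = 144.488328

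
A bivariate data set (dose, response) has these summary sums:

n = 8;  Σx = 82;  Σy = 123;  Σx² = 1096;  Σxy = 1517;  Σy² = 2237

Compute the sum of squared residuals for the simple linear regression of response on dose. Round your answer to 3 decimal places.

Sxx = Σx² − (Σx)²/n = 1096 − 840.5 = 255.5
Sxy = Σxy − (Σx)(Σy)/n = 1517 − 1260.75 = 256.25
Syy = Σy² − (Σy)²/n = 2237 − 1891.125 = 345.875
b = Sxy/Sxx = 256.25/255.5 = 1.002935
SSE = Syy − b·Sxy = 345.875 − 1.002935·256.25 = 88.872798

88.873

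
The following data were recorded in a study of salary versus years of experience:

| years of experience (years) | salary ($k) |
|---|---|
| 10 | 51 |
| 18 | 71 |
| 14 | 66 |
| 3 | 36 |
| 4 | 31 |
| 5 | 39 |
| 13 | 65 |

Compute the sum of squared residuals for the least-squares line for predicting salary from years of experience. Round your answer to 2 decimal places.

71.34

n = 7, Σx = 67, Σy = 359, Σxy = 3984, Σx² = 839, Σy² = 20001
Sxx = Σx² − (Σx)²/n = 839 − 641.285714 = 197.714286
Sxy = Σxy − (Σx)(Σy)/n = 3984 − 3436.142857 = 547.857143
Syy = Σy² − (Σy)²/n = 20001 − 18411.571429 = 1589.428571
b = Sxy/Sxx = 547.857143/197.714286 = 2.770954
SSE = Syy − b·Sxy = 1589.428571 − 2.770954·547.857143 = 71.341763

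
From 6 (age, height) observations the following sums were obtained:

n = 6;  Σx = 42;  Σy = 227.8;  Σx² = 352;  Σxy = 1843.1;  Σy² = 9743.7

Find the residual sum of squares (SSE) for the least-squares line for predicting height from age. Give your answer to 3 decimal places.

Sxx = Σx² − (Σx)²/n = 352 − 294 = 58
Sxy = Σxy − (Σx)(Σy)/n = 1843.1 − 1594.6 = 248.5
Syy = Σy² − (Σy)²/n = 9743.7 − 8648.806667 = 1094.893333
b = Sxy/Sxx = 248.5/58 = 4.284483
SSE = Syy − b·Sxy = 1094.893333 − 4.284483·248.5 = 30.199368

30.199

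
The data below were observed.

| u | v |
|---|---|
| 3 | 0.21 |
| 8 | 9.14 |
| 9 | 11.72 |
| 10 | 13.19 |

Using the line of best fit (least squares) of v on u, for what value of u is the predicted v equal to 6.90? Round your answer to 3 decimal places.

n = 4, Σx = 30, Σy = 34.26, Σxy = 311.13, Σx² = 254
Sxx = Σx² − (Σx)²/n = 254 − 225 = 29
Sxy = Σxy − (Σx)(Σy)/n = 311.13 − 256.95 = 54.18
b = Sxy/Sxx = 54.18/29 = 1.868276
a = ȳ − b·x̄ = 8.565 − 1.868276·7.5 = -5.447069
Set a + b·x = 6.90: x = (6.90 − (-5.447069)) / 1.868276 = 6.608804

6.609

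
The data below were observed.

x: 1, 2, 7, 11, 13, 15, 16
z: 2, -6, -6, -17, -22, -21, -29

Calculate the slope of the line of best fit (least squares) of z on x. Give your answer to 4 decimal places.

n = 7, Σx = 65, Σy = -99, Σxy = -1304, Σx² = 825
Sxx = Σx² − (Σx)²/n = 825 − 603.571429 = 221.428571
Sxy = Σxy − (Σx)(Σy)/n = -1304 − (-919.285714) = -384.714286
b = Sxy/Sxx = -384.714286/221.428571 = -1.737419

-1.7374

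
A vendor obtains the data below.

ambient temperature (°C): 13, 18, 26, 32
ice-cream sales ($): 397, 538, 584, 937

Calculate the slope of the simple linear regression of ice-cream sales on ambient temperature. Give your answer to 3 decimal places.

n = 4, Σx = 89, Σy = 2456, Σxy = 60013, Σx² = 2193
Sxx = Σx² − (Σx)²/n = 2193 − 1980.25 = 212.75
Sxy = Σxy − (Σx)(Σy)/n = 60013 − 54646 = 5367
b = Sxy/Sxx = 5367/212.75 = 25.226792

25.227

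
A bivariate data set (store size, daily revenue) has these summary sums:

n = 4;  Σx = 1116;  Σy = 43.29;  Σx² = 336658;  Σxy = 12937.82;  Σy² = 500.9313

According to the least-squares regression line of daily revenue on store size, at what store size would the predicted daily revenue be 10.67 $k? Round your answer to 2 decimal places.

Sxx = Σx² − (Σx)²/n = 336658 − 311364 = 25294
Sxy = Σxy − (Σx)(Σy)/n = 12937.82 − 12077.91 = 859.91
b = Sxy/Sxx = 859.91/25294 = 0.033997
a = ȳ − b·x̄ = 10.8225 − 0.033997·279 = 1.337449
Set a + b·x = 10.67: x = (10.67 − 1.337449) / 0.033997 = 274.514257

274.51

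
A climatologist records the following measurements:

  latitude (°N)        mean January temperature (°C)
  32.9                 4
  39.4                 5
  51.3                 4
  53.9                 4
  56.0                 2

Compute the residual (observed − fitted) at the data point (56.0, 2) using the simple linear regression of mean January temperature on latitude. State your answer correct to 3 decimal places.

n = 5, Σx = 233.5, Σy = 19, Σxy = 861.4, Σx² = 11307.67
Sxx = Σx² − (Σx)²/n = 11307.67 − 10904.45 = 403.22
Sxy = Σxy − (Σx)(Σy)/n = 861.4 − 887.3 = -25.9
b = Sxy/Sxx = -25.9/403.22 = -0.064233
a = ȳ − b·x̄ = 3.8 − (-0.064233)·46.7 = 6.799678
ŷ(56.0) = 6.799678 + (-0.064233)·56 = 3.202634
residual = y − ŷ = 2 − 3.202634 = -1.202634

-1.203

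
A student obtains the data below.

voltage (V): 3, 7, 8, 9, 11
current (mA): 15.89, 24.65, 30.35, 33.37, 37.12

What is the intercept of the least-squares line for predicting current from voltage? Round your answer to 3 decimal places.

n = 5, Σx = 38, Σy = 141.38, Σxy = 1171.67, Σx² = 324
Sxx = Σx² − (Σx)²/n = 324 − 288.8 = 35.2
Sxy = Σxy − (Σx)(Σy)/n = 1171.67 − 1074.488 = 97.182
b = Sxy/Sxx = 97.182/35.2 = 2.760852
a = ȳ − b·x̄ = 28.276 − 2.760852·7.6 = 7.293523

7.294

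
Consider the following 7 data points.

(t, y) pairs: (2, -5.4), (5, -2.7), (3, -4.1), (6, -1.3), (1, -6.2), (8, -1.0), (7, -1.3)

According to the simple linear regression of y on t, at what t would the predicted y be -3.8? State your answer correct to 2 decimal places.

n = 7, Σx = 32, Σy = -22, Σxy = -67.7, Σx² = 188
Sxx = Σx² − (Σx)²/n = 188 − 146.285714 = 41.714286
Sxy = Σxy − (Σx)(Σy)/n = -67.7 − (-100.571429) = 32.871429
b = Sxy/Sxx = 32.871429/41.714286 = 0.788014
a = ȳ − b·x̄ = -3.142857 − 0.788014·4.571429 = -6.745205
Set a + b·x = -3.8: x = (-3.8 − (-6.745205)) / 0.788014 = 3.737505

3.74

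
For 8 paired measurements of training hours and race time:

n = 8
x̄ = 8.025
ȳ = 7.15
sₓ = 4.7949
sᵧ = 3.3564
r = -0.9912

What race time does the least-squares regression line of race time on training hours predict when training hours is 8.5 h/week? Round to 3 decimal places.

6.820

b = r · sᵧ/sₓ = -0.9912 · 3.3564/4.7949 = -0.693834
a = ȳ − b·x̄ = 7.15 − (-0.693834)·8.025 = 12.718016
ŷ(8.5) = a + b·8.5 = 12.718016 + (-0.693834)·8.5 = 6.820429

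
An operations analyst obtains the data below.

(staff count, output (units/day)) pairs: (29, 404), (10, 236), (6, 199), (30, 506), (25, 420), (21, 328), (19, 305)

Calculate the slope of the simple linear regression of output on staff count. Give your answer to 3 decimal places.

11.256

n = 7, Σx = 140, Σy = 2398, Σxy = 53633, Σx² = 3304
Sxx = Σx² − (Σx)²/n = 3304 − 2800 = 504
Sxy = Σxy − (Σx)(Σy)/n = 53633 − 47960 = 5673
b = Sxy/Sxx = 5673/504 = 11.255952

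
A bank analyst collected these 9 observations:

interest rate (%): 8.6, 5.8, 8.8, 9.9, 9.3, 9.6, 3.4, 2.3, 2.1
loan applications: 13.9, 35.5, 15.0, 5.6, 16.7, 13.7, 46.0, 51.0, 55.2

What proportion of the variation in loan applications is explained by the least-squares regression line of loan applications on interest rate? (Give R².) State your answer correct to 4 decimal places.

0.9799

n = 9, Σx = 59.8, Σy = 252.6, Σxy = 1189.33, Σx² = 482.96, Σy² = 9940.44
Sxx = Σx² − (Σx)²/n = 482.96 − 397.337778 = 85.622222
Sxy = Σxy − (Σx)(Σy)/n = 1189.33 − 1678.386667 = -489.056667
Syy = Σy² − (Σy)²/n = 9940.44 − 7089.64 = 2850.8
R² = Sxy²/(Sxx·Syy) = (-489.056667)²/(85.622222·2850.8) = 0.979862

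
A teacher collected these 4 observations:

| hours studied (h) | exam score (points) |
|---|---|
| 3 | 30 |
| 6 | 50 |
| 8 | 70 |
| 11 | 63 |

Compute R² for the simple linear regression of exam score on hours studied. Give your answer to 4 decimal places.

0.7332

n = 4, Σx = 28, Σy = 213, Σxy = 1643, Σx² = 230, Σy² = 12269
Sxx = Σx² − (Σx)²/n = 230 − 196 = 34
Sxy = Σxy − (Σx)(Σy)/n = 1643 − 1491 = 152
Syy = Σy² − (Σy)²/n = 12269 − 11342.25 = 926.75
R² = Sxy²/(Sxx·Syy) = (152)²/(34·926.75) = 0.733239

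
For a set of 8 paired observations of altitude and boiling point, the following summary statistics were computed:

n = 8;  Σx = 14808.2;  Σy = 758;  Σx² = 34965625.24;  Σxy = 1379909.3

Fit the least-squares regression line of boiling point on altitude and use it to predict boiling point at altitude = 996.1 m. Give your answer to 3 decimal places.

97.372

Sxx = Σx² − (Σx)²/n = 34965625.24 − 27410348.405 = 7555276.835
Sxy = Σxy − (Σx)(Σy)/n = 1379909.3 − 1403076.95 = -23167.65
b = Sxy/Sxx = -23167.65/7555276.835 = -0.003066
a = ȳ − b·x̄ = 94.75 − (-0.003066)·1851.025 = 100.426020
ŷ(996.1) = a + b·996.1 = 100.426020 + (-0.003066)·996.1 = 97.371559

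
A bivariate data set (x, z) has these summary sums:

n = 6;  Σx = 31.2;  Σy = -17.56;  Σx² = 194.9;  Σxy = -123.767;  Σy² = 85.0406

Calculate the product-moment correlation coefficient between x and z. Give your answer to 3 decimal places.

-0.979

Sxx = Σx² − (Σx)²/n = 194.9 − 162.24 = 32.66
Sxy = Σxy − (Σx)(Σy)/n = -123.767 − (-91.312) = -32.455
Syy = Σy² − (Σy)²/n = 85.0406 − 51.392267 = 33.648333
r = Sxy/√(Sxx·Syy) = -32.455/√(1098.954567) = -32.455/33.150484 = -0.979020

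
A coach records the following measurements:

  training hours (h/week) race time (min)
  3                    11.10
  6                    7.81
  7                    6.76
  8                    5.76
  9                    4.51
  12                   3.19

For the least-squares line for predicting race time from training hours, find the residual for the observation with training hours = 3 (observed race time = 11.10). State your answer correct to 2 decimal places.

n = 6, Σx = 45, Σy = 39.13, Σxy = 252.43, Σx² = 383
Sxx = Σx² − (Σx)²/n = 383 − 337.5 = 45.5
Sxy = Σxy − (Σx)(Σy)/n = 252.43 − 293.475 = -41.045
b = Sxy/Sxx = -41.045/45.5 = -0.902088
a = ȳ − b·x̄ = 6.521667 − (-0.902088)·7.5 = 13.287326
ŷ(3) = 13.287326 + (-0.902088)·3 = 10.581062
residual = y − ŷ = 11.10 − 10.581062 = 0.518938

0.52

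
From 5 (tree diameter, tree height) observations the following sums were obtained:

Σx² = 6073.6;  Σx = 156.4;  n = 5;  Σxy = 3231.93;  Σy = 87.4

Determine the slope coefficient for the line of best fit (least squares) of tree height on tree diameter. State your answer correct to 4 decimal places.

Sxx = Σx² − (Σx)²/n = 6073.6 − 4892.192 = 1181.408
Sxy = Σxy − (Σx)(Σy)/n = 3231.93 − 2733.872 = 498.058
b = Sxy/Sxx = 498.058/1181.408 = 0.421580

0.4216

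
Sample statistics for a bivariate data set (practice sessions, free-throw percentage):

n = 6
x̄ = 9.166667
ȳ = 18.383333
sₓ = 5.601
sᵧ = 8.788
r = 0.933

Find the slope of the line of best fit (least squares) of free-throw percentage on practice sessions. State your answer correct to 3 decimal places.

1.464

b = r · sᵧ/sₓ = 0.933 · 8.788/5.601 = 1.463882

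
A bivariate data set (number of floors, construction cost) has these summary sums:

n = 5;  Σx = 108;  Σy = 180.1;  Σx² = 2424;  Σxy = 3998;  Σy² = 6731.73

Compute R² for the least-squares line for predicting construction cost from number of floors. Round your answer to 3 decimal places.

Sxx = Σx² − (Σx)²/n = 2424 − 2332.8 = 91.2
Sxy = Σxy − (Σx)(Σy)/n = 3998 − 3890.16 = 107.84
Syy = Σy² − (Σy)²/n = 6731.73 − 6487.202 = 244.528
R² = Sxy²/(Sxx·Syy) = (107.84)²/(91.2·244.528) = 0.521478

0.521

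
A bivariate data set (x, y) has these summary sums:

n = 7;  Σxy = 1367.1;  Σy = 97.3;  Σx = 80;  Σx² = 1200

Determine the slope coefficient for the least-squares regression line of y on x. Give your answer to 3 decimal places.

0.893

Sxx = Σx² − (Σx)²/n = 1200 − 914.285714 = 285.714286
Sxy = Σxy − (Σx)(Σy)/n = 1367.1 − 1112 = 255.1
b = Sxy/Sxx = 255.1/285.714286 = 0.89285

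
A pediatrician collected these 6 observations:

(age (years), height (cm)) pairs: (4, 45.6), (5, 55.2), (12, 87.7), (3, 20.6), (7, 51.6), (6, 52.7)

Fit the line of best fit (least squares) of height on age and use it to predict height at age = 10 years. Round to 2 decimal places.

n = 6, Σx = 37, Σy = 313.4, Σxy = 2250, Σx² = 279
Sxx = Σx² − (Σx)²/n = 279 − 228.166667 = 50.833333
Sxy = Σxy − (Σx)(Σy)/n = 2250 − 1932.633333 = 317.366667
b = Sxy/Sxx = 317.366667/50.833333 = 6.243279
a = ȳ − b·x̄ = 52.233333 − 6.243279·6.166667 = 13.733115
ŷ(10) = a + b·10 = 13.733115 + 6.243279·10 = 76.165902

76.17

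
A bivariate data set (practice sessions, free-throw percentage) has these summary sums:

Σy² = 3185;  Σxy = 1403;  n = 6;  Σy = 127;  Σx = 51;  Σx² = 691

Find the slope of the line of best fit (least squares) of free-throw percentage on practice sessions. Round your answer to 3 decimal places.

Sxx = Σx² − (Σx)²/n = 691 − 433.5 = 257.5
Sxy = Σxy − (Σx)(Σy)/n = 1403 − 1079.5 = 323.5
b = Sxy/Sxx = 323.5/257.5 = 1.256311

1.256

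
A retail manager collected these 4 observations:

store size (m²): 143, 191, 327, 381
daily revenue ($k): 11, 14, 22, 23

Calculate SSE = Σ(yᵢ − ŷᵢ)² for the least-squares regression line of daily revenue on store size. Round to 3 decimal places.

1.832

n = 4, Σx = 1042, Σy = 70, Σxy = 20204, Σx² = 309020, Σy² = 1330
Sxx = Σx² − (Σx)²/n = 309020 − 271441 = 37579
Sxy = Σxy − (Σx)(Σy)/n = 20204 − 18235 = 1969
Syy = Σy² − (Σy)²/n = 1330 − 1225 = 105
b = Sxy/Sxx = 1969/37579 = 0.052396
SSE = Syy − b·Sxy = 105 − 0.052396·1969 = 1.831715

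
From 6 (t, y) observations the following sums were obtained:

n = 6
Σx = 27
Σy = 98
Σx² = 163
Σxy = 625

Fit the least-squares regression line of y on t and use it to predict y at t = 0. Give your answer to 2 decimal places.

-3.62

Sxx = Σx² − (Σx)²/n = 163 − 121.5 = 41.5
Sxy = Σxy − (Σx)(Σy)/n = 625 − 441 = 184
b = Sxy/Sxx = 184/41.5 = 4.433735
a = ȳ − b·x̄ = 16.333333 − 4.433735·4.5 = -3.618474
ŷ(0) = a + b·0 = -3.618474 + 4.433735·0 = -3.618474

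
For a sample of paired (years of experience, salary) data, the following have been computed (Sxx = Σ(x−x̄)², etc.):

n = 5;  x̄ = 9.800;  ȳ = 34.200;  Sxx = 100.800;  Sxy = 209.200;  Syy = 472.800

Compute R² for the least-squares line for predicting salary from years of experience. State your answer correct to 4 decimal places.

0.9183

R² = Sxy²/(Sxx·Syy) = (209.2)²/(100.8·472.8) = 0.918302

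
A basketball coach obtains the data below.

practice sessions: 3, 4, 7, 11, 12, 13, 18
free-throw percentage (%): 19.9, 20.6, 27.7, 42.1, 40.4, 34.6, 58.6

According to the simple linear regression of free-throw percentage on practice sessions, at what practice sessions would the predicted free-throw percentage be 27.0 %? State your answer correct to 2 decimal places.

n = 7, Σx = 68, Σy = 243.9, Σxy = 2788.5, Σx² = 832
Sxx = Σx² − (Σx)²/n = 832 − 660.571429 = 171.428571
Sxy = Σxy − (Σx)(Σy)/n = 2788.5 − 2369.314286 = 419.185714
b = Sxy/Sxx = 419.185714/171.428571 = 2.44525
a = ȳ − b·x̄ = 34.842857 − 2.44525·9.714286 = 11.089
Set a + b·x = 27.0: x = (27.0 − 11.089) / 2.44525 = 6.506901

6.51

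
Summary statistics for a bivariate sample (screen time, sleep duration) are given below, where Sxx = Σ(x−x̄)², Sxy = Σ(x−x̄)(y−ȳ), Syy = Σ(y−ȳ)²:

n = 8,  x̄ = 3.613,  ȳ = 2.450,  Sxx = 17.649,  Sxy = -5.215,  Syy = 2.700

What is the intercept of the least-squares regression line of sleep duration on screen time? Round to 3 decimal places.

3.518

b = Sxy/Sxx = -5.215/17.649 = -0.295484
a = ȳ − b·x̄ = 2.45 − (-0.295484)·3.613 = 3.517584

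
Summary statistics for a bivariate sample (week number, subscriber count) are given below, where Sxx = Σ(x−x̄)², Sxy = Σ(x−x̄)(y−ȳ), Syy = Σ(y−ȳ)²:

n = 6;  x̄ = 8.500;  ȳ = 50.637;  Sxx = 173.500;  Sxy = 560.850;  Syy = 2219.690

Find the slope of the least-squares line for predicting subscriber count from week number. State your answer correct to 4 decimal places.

b = Sxy/Sxx = 560.85/173.5 = 3.232565

3.2326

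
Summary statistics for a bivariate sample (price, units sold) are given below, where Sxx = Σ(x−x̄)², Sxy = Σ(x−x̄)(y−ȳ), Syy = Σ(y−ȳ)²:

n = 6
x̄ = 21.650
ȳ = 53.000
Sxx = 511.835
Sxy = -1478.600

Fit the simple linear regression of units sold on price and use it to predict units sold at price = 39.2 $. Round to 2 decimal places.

b = Sxy/Sxx = -1478.6/511.835 = -2.888822
a = ȳ − b·x̄ = 53 − (-2.888822)·21.65 = 115.542987
ŷ(39.2) = a + b·39.2 = 115.542987 + (-2.888822)·39.2 = 2.301181

2.30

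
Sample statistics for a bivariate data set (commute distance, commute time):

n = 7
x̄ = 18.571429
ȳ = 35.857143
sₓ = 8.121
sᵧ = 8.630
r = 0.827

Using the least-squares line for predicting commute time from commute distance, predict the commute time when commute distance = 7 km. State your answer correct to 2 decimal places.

b = r · sᵧ/sₓ = 0.827 · 8.63/8.121 = 0.878834
a = ȳ − b·x̄ = 35.857143 − 0.878834·18.571429 = 19.535942
ŷ(7) = a + b·7 = 19.535942 + 0.878834·7 = 25.687779

25.69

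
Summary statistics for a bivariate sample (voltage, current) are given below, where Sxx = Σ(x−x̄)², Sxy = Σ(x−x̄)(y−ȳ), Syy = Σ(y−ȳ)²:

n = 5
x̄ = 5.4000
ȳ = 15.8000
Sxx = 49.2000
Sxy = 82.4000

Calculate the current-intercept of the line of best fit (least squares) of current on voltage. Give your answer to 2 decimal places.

6.76

b = Sxy/Sxx = 82.4/49.2 = 1.674797
a = ȳ − b·x̄ = 15.8 − 1.674797·5.4 = 6.756098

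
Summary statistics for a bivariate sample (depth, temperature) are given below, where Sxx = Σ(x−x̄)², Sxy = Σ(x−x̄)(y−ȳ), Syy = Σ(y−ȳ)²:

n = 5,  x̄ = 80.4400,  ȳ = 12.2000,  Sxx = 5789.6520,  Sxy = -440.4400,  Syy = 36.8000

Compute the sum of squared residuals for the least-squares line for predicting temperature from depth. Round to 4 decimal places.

b = Sxy/Sxx = -440.44/5789.652 = -0.076074
SSE = Syy − b·Sxy = 36.8 − (-0.076074)·(-440.44) = 3.294119

3.2941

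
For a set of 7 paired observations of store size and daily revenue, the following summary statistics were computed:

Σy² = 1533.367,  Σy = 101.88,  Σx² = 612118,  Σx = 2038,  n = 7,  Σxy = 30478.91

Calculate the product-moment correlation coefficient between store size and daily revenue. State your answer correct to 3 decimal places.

0.839

Sxx = Σx² − (Σx)²/n = 612118 − 593349.142857 = 18768.857143
Sxy = Σxy − (Σx)(Σy)/n = 30478.91 − 29661.634286 = 817.275714
Syy = Σy² − (Σy)²/n = 1533.367 − 1482.790629 = 50.576371
r = Sxy/√(Sxx·Syy) = 817.275714/√(949260.690147) = 817.275714/974.300103 = 0.838834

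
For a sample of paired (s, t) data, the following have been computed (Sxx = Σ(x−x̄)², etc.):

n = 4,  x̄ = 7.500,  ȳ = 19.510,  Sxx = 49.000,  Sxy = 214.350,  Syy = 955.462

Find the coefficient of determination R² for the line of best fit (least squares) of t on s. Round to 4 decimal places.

0.9814

R² = Sxy²/(Sxx·Syy) = (214.35)²/(49·955.462) = 0.981381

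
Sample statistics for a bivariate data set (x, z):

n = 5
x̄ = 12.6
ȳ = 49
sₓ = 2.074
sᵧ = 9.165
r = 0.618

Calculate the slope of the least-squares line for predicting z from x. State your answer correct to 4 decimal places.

b = r · sᵧ/sₓ = 0.618 · 9.165/2.074 = 2.730940

2.7309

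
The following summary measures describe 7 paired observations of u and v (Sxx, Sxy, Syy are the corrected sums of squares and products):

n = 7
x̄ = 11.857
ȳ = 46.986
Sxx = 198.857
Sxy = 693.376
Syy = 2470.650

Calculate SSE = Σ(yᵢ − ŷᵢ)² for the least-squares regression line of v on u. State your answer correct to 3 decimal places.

b = Sxy/Sxx = 693.376/198.857 = 3.486807
SSE = Syy − b·Sxy = 2470.65 − 3.486807·693.376 = 52.981638

52.982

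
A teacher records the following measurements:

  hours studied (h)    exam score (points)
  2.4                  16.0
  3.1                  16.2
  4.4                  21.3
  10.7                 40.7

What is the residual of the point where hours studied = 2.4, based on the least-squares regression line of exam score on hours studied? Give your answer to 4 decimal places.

n = 4, Σx = 20.6, Σy = 94.2, Σxy = 617.83, Σx² = 149.22
Sxx = Σx² − (Σx)²/n = 149.22 − 106.09 = 43.13
Sxy = Σxy − (Σx)(Σy)/n = 617.83 − 485.13 = 132.7
b = Sxy/Sxx = 132.7/43.13 = 3.076745
a = ȳ − b·x̄ = 23.55 − 3.076745·5.15 = 7.704765
ŷ(2.4) = 7.704765 + 3.076745·2.4 = 15.088952
residual = y − ŷ = 16.0 − 15.088952 = 0.911048

0.9110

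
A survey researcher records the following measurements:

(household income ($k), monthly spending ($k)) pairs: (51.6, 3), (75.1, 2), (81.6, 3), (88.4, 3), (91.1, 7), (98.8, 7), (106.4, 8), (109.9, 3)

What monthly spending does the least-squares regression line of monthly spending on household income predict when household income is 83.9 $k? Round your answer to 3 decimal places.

n = 8, Σx = 702.9, Σy = 36, Σxy = 3325.2, Σx² = 64235.31
Sxx = Σx² − (Σx)²/n = 64235.31 − 61758.55125 = 2476.75875
Sxy = Σxy − (Σx)(Σy)/n = 3325.2 − 3163.05 = 162.15
b = Sxy/Sxx = 162.15/2476.75875 = 0.065469
a = ȳ − b·x̄ = 4.5 − 0.065469·87.8625 = -1.252237
ŷ(83.9) = a + b·83.9 = -1.252237 + 0.065469·83.9 = 4.240581

4.241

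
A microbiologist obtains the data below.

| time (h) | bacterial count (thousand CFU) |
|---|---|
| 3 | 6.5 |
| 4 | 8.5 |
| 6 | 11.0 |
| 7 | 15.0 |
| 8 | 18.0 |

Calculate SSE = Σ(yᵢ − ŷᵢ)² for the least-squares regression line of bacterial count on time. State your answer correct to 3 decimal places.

n = 5, Σx = 28, Σy = 59, Σxy = 368.5, Σx² = 174, Σy² = 784.5
Sxx = Σx² − (Σx)²/n = 174 − 156.8 = 17.2
Sxy = Σxy − (Σx)(Σy)/n = 368.5 − 330.4 = 38.1
Syy = Σy² − (Σy)²/n = 784.5 − 696.2 = 88.3
b = Sxy/Sxx = 38.1/17.2 = 2.215116
SSE = Syy − b·Sxy = 88.3 − 2.215116·38.1 = 3.904070

3.904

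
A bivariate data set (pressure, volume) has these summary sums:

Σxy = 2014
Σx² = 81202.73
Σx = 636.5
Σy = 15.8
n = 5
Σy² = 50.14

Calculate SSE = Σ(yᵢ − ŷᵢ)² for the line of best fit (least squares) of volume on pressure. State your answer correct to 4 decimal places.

0.1719

Sxx = Σx² − (Σx)²/n = 81202.73 − 81026.45 = 176.28
Sxy = Σxy − (Σx)(Σy)/n = 2014 − 2011.34 = 2.66
Syy = Σy² − (Σy)²/n = 50.14 − 49.928 = 0.212
b = Sxy/Sxx = 2.66/176.28 = 0.015090
SSE = Syy − b·Sxy = 0.212 − 0.015090·2.66 = 0.171862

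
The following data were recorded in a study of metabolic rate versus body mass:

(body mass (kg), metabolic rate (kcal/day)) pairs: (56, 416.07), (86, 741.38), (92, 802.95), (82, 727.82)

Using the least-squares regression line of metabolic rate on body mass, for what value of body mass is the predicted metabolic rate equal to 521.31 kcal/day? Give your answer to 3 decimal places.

65.173

n = 4, Σx = 316, Σy = 2688.22, Σxy = 220611.24, Σx² = 25720
Sxx = Σx² − (Σx)²/n = 25720 − 24964 = 756
Sxy = Σxy − (Σx)(Σy)/n = 220611.24 − 212369.38 = 8241.86
b = Sxy/Sxx = 8241.86/756 = 10.901931
a = ȳ − b·x̄ = 672.055 − 10.901931·79 = -189.197566
Set a + b·x = 521.31: x = (521.31 − (-189.197566)) / 10.901931 = 65.172633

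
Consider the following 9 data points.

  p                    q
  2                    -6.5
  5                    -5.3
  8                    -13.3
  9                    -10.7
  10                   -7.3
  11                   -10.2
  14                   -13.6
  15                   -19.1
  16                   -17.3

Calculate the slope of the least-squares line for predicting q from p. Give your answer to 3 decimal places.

-0.861

n = 9, Σx = 90, Σy = -103.3, Σxy = -1181.1, Σx² = 1072
Sxx = Σx² − (Σx)²/n = 1072 − 900 = 172
Sxy = Σxy − (Σx)(Σy)/n = -1181.1 − (-1033) = -148.1
b = Sxy/Sxx = -148.1/172 = -0.861047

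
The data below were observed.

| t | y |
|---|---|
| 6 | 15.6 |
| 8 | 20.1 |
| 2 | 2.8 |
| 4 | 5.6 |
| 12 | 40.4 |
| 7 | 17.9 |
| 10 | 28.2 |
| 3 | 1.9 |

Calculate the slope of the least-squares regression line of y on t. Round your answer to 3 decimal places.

n = 8, Σx = 52, Σy = 132.5, Σxy = 1180.2, Σx² = 422
Sxx = Σx² − (Σx)²/n = 422 − 338 = 84
Sxy = Σxy − (Σx)(Σy)/n = 1180.2 − 861.25 = 318.95
b = Sxy/Sxx = 318.95/84 = 3.797024

3.797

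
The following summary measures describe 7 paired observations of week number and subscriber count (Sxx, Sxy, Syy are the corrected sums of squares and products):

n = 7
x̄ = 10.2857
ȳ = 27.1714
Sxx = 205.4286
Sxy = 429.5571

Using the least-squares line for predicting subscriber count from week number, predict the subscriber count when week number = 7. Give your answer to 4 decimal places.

b = Sxy/Sxx = 429.5571/205.4286 = 2.091029
a = ȳ − b·x̄ = 27.1714 − 2.091029·10.2857 = 5.663706
ŷ(7) = a + b·7 = 5.663706 + 2.091029·7 = 20.300907

20.3009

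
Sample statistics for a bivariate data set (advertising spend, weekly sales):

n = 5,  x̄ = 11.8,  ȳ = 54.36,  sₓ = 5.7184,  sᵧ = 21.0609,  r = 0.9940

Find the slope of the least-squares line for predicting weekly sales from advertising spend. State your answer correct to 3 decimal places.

3.661

b = r · sᵧ/sₓ = 0.994 · 21.0609/5.7184 = 3.660908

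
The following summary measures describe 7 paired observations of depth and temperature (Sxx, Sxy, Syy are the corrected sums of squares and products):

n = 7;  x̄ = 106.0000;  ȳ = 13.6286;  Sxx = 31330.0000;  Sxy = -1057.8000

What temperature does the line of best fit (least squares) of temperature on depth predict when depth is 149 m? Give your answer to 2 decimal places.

12.18

b = Sxy/Sxx = -1057.8/31330 = -0.033763
a = ȳ − b·x̄ = 13.6286 − (-0.033763)·106 = 17.207496
ŷ(149) = a + b·149 = 17.207496 + (-0.033763)·149 = 12.176784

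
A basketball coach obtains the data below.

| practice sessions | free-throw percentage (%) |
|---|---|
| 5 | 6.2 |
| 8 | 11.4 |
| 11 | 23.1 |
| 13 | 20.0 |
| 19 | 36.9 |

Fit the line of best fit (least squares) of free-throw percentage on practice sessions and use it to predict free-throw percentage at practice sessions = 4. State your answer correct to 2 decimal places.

n = 5, Σx = 56, Σy = 97.6, Σxy = 1337.4, Σx² = 740
Sxx = Σx² − (Σx)²/n = 740 − 627.2 = 112.8
Sxy = Σxy − (Σx)(Σy)/n = 1337.4 − 1093.12 = 244.28
b = Sxy/Sxx = 244.28/112.8 = 2.165603
a = ȳ − b·x̄ = 19.52 − 2.165603·11.2 = -4.734752
ŷ(4) = a + b·4 = -4.734752 + 2.165603·4 = 3.927660

3.93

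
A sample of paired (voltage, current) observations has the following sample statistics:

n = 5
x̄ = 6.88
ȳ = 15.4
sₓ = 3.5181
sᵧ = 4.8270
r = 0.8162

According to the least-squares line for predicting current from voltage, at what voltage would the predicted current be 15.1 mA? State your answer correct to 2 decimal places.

b = r · sᵧ/sₓ = 0.8162 · 4.827/3.5181 = 1.119865
a = ȳ − b·x̄ = 15.4 − 1.119865·6.88 = 7.695328
Set a + b·x = 15.1: x = (15.1 − 7.695328) / 1.119865 = 6.612111

6.61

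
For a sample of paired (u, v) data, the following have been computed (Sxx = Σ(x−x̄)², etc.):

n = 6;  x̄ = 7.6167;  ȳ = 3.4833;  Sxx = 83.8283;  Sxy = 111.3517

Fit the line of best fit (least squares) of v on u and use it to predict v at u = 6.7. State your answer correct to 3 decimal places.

b = Sxy/Sxx = 111.3517/83.8283 = 1.328331
a = ȳ − b·x̄ = 3.4833 − 1.328331·7.6167 = -6.634196
ŷ(6.7) = a + b·6.7 = -6.634196 + 1.328331·6.7 = 2.265619

2.266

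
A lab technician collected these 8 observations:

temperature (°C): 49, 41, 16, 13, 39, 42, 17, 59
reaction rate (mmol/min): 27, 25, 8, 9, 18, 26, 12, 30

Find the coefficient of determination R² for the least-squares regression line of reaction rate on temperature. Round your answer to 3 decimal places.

0.933

n = 8, Σx = 276, Σy = 155, Σxy = 6361, Σx² = 11562, Σy² = 3543
Sxx = Σx² − (Σx)²/n = 11562 − 9522 = 2040
Sxy = Σxy − (Σx)(Σy)/n = 6361 − 5347.5 = 1013.5
Syy = Σy² − (Σy)²/n = 3543 − 3003.125 = 539.875
R² = Sxy²/(Sxx·Syy) = (1013.5)²/(2040·539.875) = 0.932662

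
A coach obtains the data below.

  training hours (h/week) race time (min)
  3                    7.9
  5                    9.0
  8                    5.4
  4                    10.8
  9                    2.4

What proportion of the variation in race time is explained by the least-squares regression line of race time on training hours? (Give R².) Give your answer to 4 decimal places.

0.7413

n = 5, Σx = 29, Σy = 35.5, Σxy = 176.7, Σx² = 195, Σy² = 294.97
Sxx = Σx² − (Σx)²/n = 195 − 168.2 = 26.8
Sxy = Σxy − (Σx)(Σy)/n = 176.7 − 205.9 = -29.2
Syy = Σy² − (Σy)²/n = 294.97 − 252.05 = 42.92
R² = Sxy²/(Sxx·Syy) = (-29.2)²/(26.8·42.92) = 0.741261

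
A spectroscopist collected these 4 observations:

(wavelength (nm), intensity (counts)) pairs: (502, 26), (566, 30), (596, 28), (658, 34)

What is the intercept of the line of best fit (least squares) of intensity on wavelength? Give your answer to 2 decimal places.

n = 4, Σx = 2322, Σy = 118, Σxy = 69092, Σx² = 1360540
Sxx = Σx² − (Σx)²/n = 1360540 − 1347921 = 12619
Sxy = Σxy − (Σx)(Σy)/n = 69092 − 68499 = 593
b = Sxy/Sxx = 593/12619 = 0.046993
a = ȳ − b·x̄ = 29.5 − 0.046993·580.5 = 2.220778

2.22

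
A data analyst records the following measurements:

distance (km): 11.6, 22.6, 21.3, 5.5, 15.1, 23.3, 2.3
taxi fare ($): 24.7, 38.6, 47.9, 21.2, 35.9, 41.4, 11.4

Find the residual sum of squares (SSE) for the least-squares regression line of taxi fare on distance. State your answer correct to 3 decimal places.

n = 7, Σx = 101.7, Σy = 221.1, Σxy = 3828.68, Σx² = 1905.45, Σy² = 7976.63
Sxx = Σx² − (Σx)²/n = 1905.45 − 1477.555714 = 427.894286
Sxy = Σxy − (Σx)(Σy)/n = 3828.68 − 3212.267143 = 616.412857
Syy = Σy² − (Σy)²/n = 7976.63 − 6983.601429 = 993.028571
b = Sxy/Sxx = 616.412857/427.894286 = 1.440573
SSE = Syy − b·Sxy = 993.028571 − 1.440573·616.412857 = 105.040993

105.041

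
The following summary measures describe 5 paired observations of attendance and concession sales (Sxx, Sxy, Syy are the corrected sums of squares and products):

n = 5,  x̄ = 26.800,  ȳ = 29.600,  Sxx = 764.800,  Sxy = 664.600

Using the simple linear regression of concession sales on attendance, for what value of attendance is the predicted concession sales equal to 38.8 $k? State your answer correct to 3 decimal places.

37.387

b = Sxy/Sxx = 664.6/764.8 = 0.868985
a = ȳ − b·x̄ = 29.6 − 0.868985·26.8 = 6.311192
Set a + b·x = 38.8: x = (38.8 − 6.311192) / 0.868985 = 37.387060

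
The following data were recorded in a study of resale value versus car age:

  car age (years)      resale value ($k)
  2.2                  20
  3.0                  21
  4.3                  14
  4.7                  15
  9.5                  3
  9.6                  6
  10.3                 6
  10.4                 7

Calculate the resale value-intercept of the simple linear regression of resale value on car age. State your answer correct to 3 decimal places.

24.177

n = 8, Σx = 54, Σy = 92, Σxy = 458.4, Σx² = 451.08
Sxx = Σx² − (Σx)²/n = 451.08 − 364.5 = 86.58
Sxy = Σxy − (Σx)(Σy)/n = 458.4 − 621 = -162.6
b = Sxy/Sxx = -162.6/86.58 = -1.878032
a = ȳ − b·x̄ = 11.5 − (-1.878032)·6.75 = 24.176715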